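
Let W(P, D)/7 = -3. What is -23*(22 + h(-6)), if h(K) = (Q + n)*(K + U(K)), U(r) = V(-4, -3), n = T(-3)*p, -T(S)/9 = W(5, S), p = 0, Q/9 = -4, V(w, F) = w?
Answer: -8786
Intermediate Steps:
W(P, D) = -21 (W(P, D) = 7*(-3) = -21)
Q = -36 (Q = 9*(-4) = -36)
T(S) = 189 (T(S) = -9*(-21) = 189)
n = 0 (n = 189*0 = 0)
U(r) = -4
h(K) = 144 - 36*K (h(K) = (-36 + 0)*(K - 4) = -36*(-4 + K) = 144 - 36*K)
-23*(22 + h(-6)) = -23*(22 + (144 - 36*(-6))) = -23*(22 + (144 + 216)) = -23*(22 + 360) = -23*382 = -8786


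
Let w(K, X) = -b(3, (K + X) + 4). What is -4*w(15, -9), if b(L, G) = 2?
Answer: 8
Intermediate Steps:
w(K, X) = -2 (w(K, X) = -1*2 = -2)
-4*w(15, -9) = -4*(-2) = 8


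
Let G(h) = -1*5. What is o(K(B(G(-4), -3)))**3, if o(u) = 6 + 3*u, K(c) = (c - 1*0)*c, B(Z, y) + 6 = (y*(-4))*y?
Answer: 148708523592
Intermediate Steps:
G(h) = -5
B(Z, y) = -6 - 4*y**2 (B(Z, y) = -6 + (y*(-4))*y = -6 + (-4*y)*y = -6 - 4*y**2)
K(c) = c**2 (K(c) = (c + 0)*c = c*c = c**2)
o(K(B(G(-4), -3)))**3 = (6 + 3*(-6 - 4*(-3)**2)**2)**3 = (6 + 3*(-6 - 4*9)**2)**3 = (6 + 3*(-6 - 36)**2)**3 = (6 + 3*(-42)**2)**3 = (6 + 3*1764)**3 = (6 + 5292)**3 = 5298**3 = 148708523592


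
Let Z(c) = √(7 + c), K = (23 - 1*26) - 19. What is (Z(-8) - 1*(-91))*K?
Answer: -2002 - 22*I ≈ -2002.0 - 22.0*I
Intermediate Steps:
K = -22 (K = (23 - 26) - 19 = -3 - 19 = -22)
(Z(-8) - 1*(-91))*K = (√(7 - 8) - 1*(-91))*(-22) = (√(-1) + 91)*(-22) = (I + 91)*(-22) = (91 + I)*(-22) = -2002 - 22*I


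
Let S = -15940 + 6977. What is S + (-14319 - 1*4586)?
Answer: -27868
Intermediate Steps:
S = -8963
S + (-14319 - 1*4586) = -8963 + (-14319 - 1*4586) = -8963 + (-14319 - 4586) = -8963 - 18905 = -27868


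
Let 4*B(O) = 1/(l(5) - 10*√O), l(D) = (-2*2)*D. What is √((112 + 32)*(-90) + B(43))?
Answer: √(-10368010 - 5184000*√43)/(20*√(2 + √43)) ≈ 113.84*I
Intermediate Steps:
l(D) = -4*D
B(O) = 1/(4*(-20 - 10*√O)) (B(O) = 1/(4*(-4*5 - 10*√O)) = 1/(4*(-20 - 10*√O)))
√((112 + 32)*(-90) + B(43)) = √((112 + 32)*(-90) - 1/(80 + 40*√43)) = √(144*(-90) - 1/(80 + 40*√43)) = √(-12960 - 1/(80 + 40*√43))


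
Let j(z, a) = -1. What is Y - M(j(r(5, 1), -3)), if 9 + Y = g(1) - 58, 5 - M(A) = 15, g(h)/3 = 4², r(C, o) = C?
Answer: -9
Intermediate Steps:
g(h) = 48 (g(h) = 3*4² = 3*16 = 48)
M(A) = -10 (M(A) = 5 - 1*15 = 5 - 15 = -10)
Y = -19 (Y = -9 + (48 - 58) = -9 - 10 = -19)
Y - M(j(r(5, 1), -3)) = -19 - 1*(-10) = -19 + 10 = -9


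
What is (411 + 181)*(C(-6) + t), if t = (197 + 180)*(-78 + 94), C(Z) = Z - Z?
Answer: 3570944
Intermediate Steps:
C(Z) = 0
t = 6032 (t = 377*16 = 6032)
(411 + 181)*(C(-6) + t) = (411 + 181)*(0 + 6032) = 592*6032 = 3570944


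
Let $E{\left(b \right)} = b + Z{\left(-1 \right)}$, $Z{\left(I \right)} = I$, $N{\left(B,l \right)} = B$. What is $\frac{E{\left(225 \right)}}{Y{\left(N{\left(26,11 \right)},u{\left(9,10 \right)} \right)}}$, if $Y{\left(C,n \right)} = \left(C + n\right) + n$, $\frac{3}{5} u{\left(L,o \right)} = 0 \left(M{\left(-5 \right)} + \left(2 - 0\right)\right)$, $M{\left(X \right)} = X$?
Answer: $\frac{112}{13} \approx 8.6154$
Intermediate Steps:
$u{\left(L,o \right)} = 0$ ($u{\left(L,o \right)} = \frac{5 \cdot 0 \left(-5 + \left(2 - 0\right)\right)}{3} = \frac{5 \cdot 0 \left(-5 + \left(2 + 0\right)\right)}{3} = \frac{5 \cdot 0 \left(-5 + 2\right)}{3} = \frac{5 \cdot 0 \left(-3\right)}{3} = \frac{5}{3} \cdot 0 = 0$)
$Y{\left(C,n \right)} = C + 2 n$
$E{\left(b \right)} = -1 + b$ ($E{\left(b \right)} = b - 1 = -1 + b$)
$\frac{E{\left(225 \right)}}{Y{\left(N{\left(26,11 \right)},u{\left(9,10 \right)} \right)}} = \frac{-1 + 225}{26 + 2 \cdot 0} = \frac{224}{26 + 0} = \frac{224}{26} = 224 \cdot \frac{1}{26} = \frac{112}{13}$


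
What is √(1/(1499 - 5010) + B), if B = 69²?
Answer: √58689419570/3511 ≈ 69.000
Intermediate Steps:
B = 4761
√(1/(1499 - 5010) + B) = √(1/(1499 - 5010) + 4761) = √(1/(-3511) + 4761) = √(-1/3511 + 4761) = √(16715870/3511) = √58689419570/3511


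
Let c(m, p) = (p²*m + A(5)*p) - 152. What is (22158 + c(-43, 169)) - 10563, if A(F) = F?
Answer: -1215835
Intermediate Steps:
c(m, p) = -152 + 5*p + m*p² (c(m, p) = (p²*m + 5*p) - 152 = (m*p² + 5*p) - 152 = (5*p + m*p²) - 152 = -152 + 5*p + m*p²)
(22158 + c(-43, 169)) - 10563 = (22158 + (-152 + 5*169 - 43*169²)) - 10563 = (22158 + (-152 + 845 - 43*28561)) - 10563 = (22158 + (-152 + 845 - 1228123)) - 10563 = (22158 - 1227430) - 10563 = -1205272 - 10563 = -1215835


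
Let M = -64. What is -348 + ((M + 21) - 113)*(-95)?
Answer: 14472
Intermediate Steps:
-348 + ((M + 21) - 113)*(-95) = -348 + ((-64 + 21) - 113)*(-95) = -348 + (-43 - 113)*(-95) = -348 - 156*(-95) = -348 + 14820 = 14472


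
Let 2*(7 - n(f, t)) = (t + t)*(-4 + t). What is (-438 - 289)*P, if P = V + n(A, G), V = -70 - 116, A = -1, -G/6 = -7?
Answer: 1290425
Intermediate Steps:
G = 42 (G = -6*(-7) = 42)
n(f, t) = 7 - t*(-4 + t) (n(f, t) = 7 - (t + t)*(-4 + t)/2 = 7 - 2*t*(-4 + t)/2 = 7 - t*(-4 + t))
V = -186
P = -1775 (P = -186 + (7 - 1*42² + 4*42) = -186 + (7 - 1*1764 + 168) = -186 + (7 - 1764 + 168) = -186 - 1589 = -1775)
(-438 - 289)*P = (-438 - 289)*(-1775) = -727*(-1775) = 1290425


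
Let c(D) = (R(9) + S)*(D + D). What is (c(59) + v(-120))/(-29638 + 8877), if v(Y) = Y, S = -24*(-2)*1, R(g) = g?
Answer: -6606/20761 ≈ -0.31819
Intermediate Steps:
S = 48 (S = -4*(-12)*1 = 48*1 = 48)
c(D) = 114*D (c(D) = (9 + 48)*(D + D) = 57*(2*D) = 114*D)
(c(59) + v(-120))/(-29638 + 8877) = (114*59 - 120)/(-29638 + 8877) = (6726 - 120)/(-20761) = 6606*(-1/20761) = -6606/20761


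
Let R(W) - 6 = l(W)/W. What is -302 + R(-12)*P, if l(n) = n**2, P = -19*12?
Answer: 1066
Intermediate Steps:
P = -228
R(W) = 6 + W (R(W) = 6 + W**2/W = 6 + W)
-302 + R(-12)*P = -302 + (6 - 12)*(-228) = -302 - 6*(-228) = -302 + 1368 = 1066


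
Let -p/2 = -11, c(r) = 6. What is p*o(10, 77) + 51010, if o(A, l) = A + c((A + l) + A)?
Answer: 51362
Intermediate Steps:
p = 22 (p = -2*(-11) = 22)
o(A, l) = 6 + A (o(A, l) = A + 6 = 6 + A)
p*o(10, 77) + 51010 = 22*(6 + 10) + 51010 = 22*16 + 51010 = 352 + 51010 = 51362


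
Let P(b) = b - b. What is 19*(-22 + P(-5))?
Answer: -418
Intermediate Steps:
P(b) = 0
19*(-22 + P(-5)) = 19*(-22 + 0) = 19*(-22) = -418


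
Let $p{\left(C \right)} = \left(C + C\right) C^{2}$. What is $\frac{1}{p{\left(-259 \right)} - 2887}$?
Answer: $- \frac{1}{34750845} \approx -2.8776 \cdot 10^{-8}$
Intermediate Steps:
$p{\left(C \right)} = 2 C^{3}$ ($p{\left(C \right)} = 2 C C^{2} = 2 C^{3}$)
$\frac{1}{p{\left(-259 \right)} - 2887} = \frac{1}{2 \left(-259\right)^{3} - 2887} = \frac{1}{2 \left(-17373979\right) - 2887} = \frac{1}{-34747958 - 2887} = \frac{1}{-34750845} = - \frac{1}{34750845}$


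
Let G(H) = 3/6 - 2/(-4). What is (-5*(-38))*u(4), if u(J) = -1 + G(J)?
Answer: 0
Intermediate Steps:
G(H) = 1 (G(H) = 3*(1/6) - 2*(-1/4) = 1/2 + 1/2 = 1)
u(J) = 0 (u(J) = -1 + 1 = 0)
(-5*(-38))*u(4) = -5*(-38)*0 = 190*0 = 0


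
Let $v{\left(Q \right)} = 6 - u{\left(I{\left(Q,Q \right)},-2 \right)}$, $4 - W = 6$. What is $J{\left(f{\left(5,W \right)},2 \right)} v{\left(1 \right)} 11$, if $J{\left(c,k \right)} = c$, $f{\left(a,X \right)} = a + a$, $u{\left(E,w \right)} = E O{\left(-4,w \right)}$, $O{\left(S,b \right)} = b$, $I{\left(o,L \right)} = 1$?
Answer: $880$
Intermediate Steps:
$W = -2$ ($W = 4 - 6 = -2$)
$u{\left(E,w \right)} = E w$
$v{\left(Q \right)} = 8$ ($v{\left(Q \right)} = 6 - 1 \left(-2\right) = 6 - -2 = 6 + 2 = 8$)
$f{\left(a,X \right)} = 2 a$
$J{\left(f{\left(5,W \right)},2 \right)} v{\left(1 \right)} 11 = 2 \cdot 5 \cdot 8 \cdot 11 = 10 \cdot 8 \cdot 11 = 80 \cdot 11 = 880$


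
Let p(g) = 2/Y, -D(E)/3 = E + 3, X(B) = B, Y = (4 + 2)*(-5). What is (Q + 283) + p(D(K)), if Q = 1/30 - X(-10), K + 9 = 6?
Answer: 8789/30 ≈ 292.97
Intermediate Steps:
K = -3 (K = -9 + 6 = -3)
Y = -30 (Y = 6*(-5) = -30)
D(E) = -9 - 3*E (D(E) = -3*(E + 3) = -3*(3 + E) = -9 - 3*E)
p(g) = -1/15 (p(g) = 2/(-30) = 2*(-1/30) = -1/15)
Q = 301/30 (Q = 1/30 - 1*(-10) = 1/30 + 10 = 301/30 ≈ 10.033)
(Q + 283) + p(D(K)) = (301/30 + 283) - 1/15 = 8791/30 - 1/15 = 8789/30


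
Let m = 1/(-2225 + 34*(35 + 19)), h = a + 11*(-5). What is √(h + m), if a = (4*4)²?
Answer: 2*√7603783/389 ≈ 14.177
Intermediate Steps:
a = 256 (a = 16² = 256)
h = 201 (h = 256 + 11*(-5) = 256 - 55 = 201)
m = -1/389 (m = 1/(-2225 + 34*54) = 1/(-2225 + 1836) = 1/(-389) = -1/389 ≈ -0.0025707)
√(h + m) = √(201 - 1/389) = √(78188/389) = 2*√7603783/389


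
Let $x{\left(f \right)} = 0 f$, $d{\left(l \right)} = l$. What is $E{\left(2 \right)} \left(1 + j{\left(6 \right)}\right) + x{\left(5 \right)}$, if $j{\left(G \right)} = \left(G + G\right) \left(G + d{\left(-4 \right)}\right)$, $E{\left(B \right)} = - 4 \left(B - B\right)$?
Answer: $0$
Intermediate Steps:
$E{\left(B \right)} = 0$ ($E{\left(B \right)} = \left(-4\right) 0 = 0$)
$x{\left(f \right)} = 0$
$j{\left(G \right)} = 2 G \left(-4 + G\right)$ ($j{\left(G \right)} = \left(G + G\right) \left(G - 4\right) = 2 G \left(-4 + G\right)$)
$E{\left(2 \right)} \left(1 + j{\left(6 \right)}\right) + x{\left(5 \right)} = 0 \left(1 + 2 \cdot 6 \left(-4 + 6\right)\right) + 0 = 0 \left(1 + 2 \cdot 6 \cdot 2\right) + 0 = 0 \left(1 + 24\right) + 0 = 0 \cdot 25 + 0 = 0 + 0 = 0$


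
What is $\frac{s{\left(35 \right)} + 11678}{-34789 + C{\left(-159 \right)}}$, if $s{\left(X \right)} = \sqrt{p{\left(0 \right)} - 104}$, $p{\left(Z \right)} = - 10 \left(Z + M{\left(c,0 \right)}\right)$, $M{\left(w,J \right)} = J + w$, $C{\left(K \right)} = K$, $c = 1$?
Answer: $- \frac{5839}{17474} - \frac{i \sqrt{114}}{34948} \approx -0.33415 - 0.00030551 i$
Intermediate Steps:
$p{\left(Z \right)} = -10 - 10 Z$ ($p{\left(Z \right)} = - 10 \left(Z + \left(0 + 1\right)\right) = - 10 \left(Z + 1\right) = - 10 \left(1 + Z\right) = -10 - 10 Z$)
$s{\left(X \right)} = i \sqrt{114}$ ($s{\left(X \right)} = \sqrt{\left(-10 - 0\right) - 104} = \sqrt{\left(-10 + 0\right) - 104} = \sqrt{-10 - 104} = \sqrt{-114} = i \sqrt{114}$)
$\frac{s{\left(35 \right)} + 11678}{-34789 + C{\left(-159 \right)}} = \frac{i \sqrt{114} + 11678}{-34789 - 159} = \frac{11678 + i \sqrt{114}}{-34948} = \left(11678 + i \sqrt{114}\right) \left(- \frac{1}{34948}\right) = - \frac{5839}{17474} - \frac{i \sqrt{114}}{34948}$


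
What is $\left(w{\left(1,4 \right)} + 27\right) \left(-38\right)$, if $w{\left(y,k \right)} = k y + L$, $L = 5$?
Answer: $-1368$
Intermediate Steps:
$w{\left(y,k \right)} = 5 + k y$ ($w{\left(y,k \right)} = k y + 5 = 5 + k y$)
$\left(w{\left(1,4 \right)} + 27\right) \left(-38\right) = \left(\left(5 + 4 \cdot 1\right) + 27\right) \left(-38\right) = \left(\left(5 + 4\right) + 27\right) \left(-38\right) = \left(9 + 27\right) \left(-38\right) = 36 \left(-38\right) = -1368$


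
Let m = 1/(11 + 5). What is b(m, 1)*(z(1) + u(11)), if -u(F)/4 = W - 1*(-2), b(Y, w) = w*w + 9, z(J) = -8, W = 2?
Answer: -240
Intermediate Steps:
m = 1/16 ≈ 0.062500
b(Y, w) = 9 + w**2 (b(Y, w) = w**2 + 9 = 9 + w**2)
u(F) = -16 (u(F) = -4*(2 - 1*(-2)) = -4*(2 + 2) = -4*4 = -16)
b(m, 1)*(z(1) + u(11)) = (9 + 1**2)*(-8 - 16) = (9 + 1)*(-24) = 10*(-24) = -240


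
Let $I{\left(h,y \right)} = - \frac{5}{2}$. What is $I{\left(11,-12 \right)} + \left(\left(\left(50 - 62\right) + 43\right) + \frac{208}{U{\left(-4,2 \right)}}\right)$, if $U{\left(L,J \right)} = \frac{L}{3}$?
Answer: $- \frac{255}{2} \approx -127.5$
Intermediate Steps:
$U{\left(L,J \right)} = \frac{L}{3}$ ($U{\left(L,J \right)} = L \frac{1}{3} = \frac{L}{3}$)
$I{\left(h,y \right)} = - \frac{5}{2}$ ($I{\left(h,y \right)} = \left(-5\right) \frac{1}{2} = - \frac{5}{2}$)
$I{\left(11,-12 \right)} + \left(\left(\left(50 - 62\right) + 43\right) + \frac{208}{U{\left(-4,2 \right)}}\right) = - \frac{5}{2} + \left(\left(\left(50 - 62\right) + 43\right) + \frac{208}{\frac{1}{3} \left(-4\right)}\right) = - \frac{5}{2} + \left(\left(-12 + 43\right) + \frac{208}{- \frac{4}{3}}\right) = - \frac{5}{2} + \left(31 + 208 \left(- \frac{3}{4}\right)\right) = - \frac{5}{2} + \left(31 - 156\right) = - \frac{5}{2} - 125 = - \frac{255}{2}$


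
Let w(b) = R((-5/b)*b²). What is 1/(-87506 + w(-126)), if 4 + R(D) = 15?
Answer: -1/87495 ≈ -1.1429e-5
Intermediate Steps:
R(D) = 11 (R(D) = -4 + 15 = 11)
w(b) = 11
1/(-87506 + w(-126)) = 1/(-87506 + 11) = 1/(-87495) = -1/87495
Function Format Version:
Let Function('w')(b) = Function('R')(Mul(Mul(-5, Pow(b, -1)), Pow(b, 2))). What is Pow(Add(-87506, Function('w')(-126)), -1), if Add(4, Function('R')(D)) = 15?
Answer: Rational(-1, 87495) ≈ -1.1429e-5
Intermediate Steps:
Function('R')(D) = 11 (Function('R')(D) = Add(-4, 15) = 11)
Function('w')(b) = 11
Pow(Add(-87506, Function('w')(-126)), -1) = Pow(Add(-87506, 11), -1) = Pow(-87495, -1) = Rational(-1, 87495)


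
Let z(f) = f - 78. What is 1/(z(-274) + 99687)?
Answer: 1/99335 ≈ 1.0067e-5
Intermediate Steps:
z(f) = -78 + f
1/(z(-274) + 99687) = 1/((-78 - 274) + 99687) = 1/(-352 + 99687) = 1/99335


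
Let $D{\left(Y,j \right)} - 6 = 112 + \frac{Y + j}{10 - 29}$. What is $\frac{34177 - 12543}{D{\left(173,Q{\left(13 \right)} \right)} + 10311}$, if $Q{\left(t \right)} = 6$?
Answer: $\frac{205523}{98986} \approx 2.0763$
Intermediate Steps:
$D{\left(Y,j \right)} = 118 - \frac{Y}{19} - \frac{j}{19}$ ($D{\left(Y,j \right)} = 6 + \left(112 + \frac{Y + j}{10 - 29}\right) = 6 + \left(112 + \frac{Y + j}{-19}\right) = 6 + \left(112 + \left(Y + j\right) \left(- \frac{1}{19}\right)\right) = 6 - \left(-112 + \frac{Y}{19} + \frac{j}{19}\right) = 118 - \frac{Y}{19} - \frac{j}{19}$)
$\frac{34177 - 12543}{D{\left(173,Q{\left(13 \right)} \right)} + 10311} = \frac{34177 - 12543}{\left(118 - \frac{173}{19} - \frac{6}{19}\right) + 10311} = \frac{21634}{\left(118 - \frac{173}{19} - \frac{6}{19}\right) + 10311} = \frac{21634}{\frac{2063}{19} + 10311} = \frac{21634}{\frac{197972}{19}} = 21634 \cdot \frac{19}{197972} = \frac{205523}{98986}$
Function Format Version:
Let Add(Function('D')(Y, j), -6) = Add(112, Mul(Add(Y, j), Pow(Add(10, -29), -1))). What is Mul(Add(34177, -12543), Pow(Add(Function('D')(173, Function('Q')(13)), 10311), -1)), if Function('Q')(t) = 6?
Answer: Rational(205523, 98986) ≈ 2.0763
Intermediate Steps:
Function('D')(Y, j) = Add(118, Mul(Rational(-1, 19), Y), Mul(Rational(-1, 19), j)) (Function('D')(Y, j) = Add(6, Add(112, Mul(Add(Y, j), Pow(Add(10, -29), -1)))) = Add(6, Add(112, Mul(Add(Y, j), Pow(-19, -1)))) = Add(6, Add(112, Mul(Add(Y, j), Rational(-1, 19)))) = Add(6, Add(112, Add(Mul(Rational(-1, 19), Y), Mul(Rational(-1, 19), j)))) = Add(6, Add(112, Mul(Rational(-1, 19), Y), Mul(Rational(-1, 19), j))) = Add(118, Mul(Rational(-1, 19), Y), Mul(Rational(-1, 19), j)))
Mul(Add(34177, -12543), Pow(Add(Function('D')(173, Function('Q')(13)), 10311), -1)) = Mul(Add(34177, -12543), Pow(Add(Add(118, Mul(Rational(-1, 19), 173), Mul(Rational(-1, 19), 6)), 10311), -1)) = Mul(21634, Pow(Add(Add(118, Rational(-173, 19), Rational(-6, 19)), 10311), -1)) = Mul(21634, Pow(Add(Rational(2063, 19), 10311), -1)) = Mul(21634, Pow(Rational(197972, 19), -1)) = Mul(21634, Rational(19, 197972)) = Rational(205523, 98986)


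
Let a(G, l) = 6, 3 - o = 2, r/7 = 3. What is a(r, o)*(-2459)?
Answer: -14754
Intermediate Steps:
r = 21 (r = 7*3 = 21)
o = 1 (o = 3 - 1*2 = 3 - 2 = 1)
a(r, o)*(-2459) = 6*(-2459) = -14754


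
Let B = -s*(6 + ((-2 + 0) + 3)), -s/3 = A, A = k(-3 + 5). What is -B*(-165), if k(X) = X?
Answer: 6930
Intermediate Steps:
A = 2 (A = -3 + 5 = 2)
s = -6 (s = -3*2 = -6)
B = 42 (B = -(-6)*(6 + ((-2 + 0) + 3)) = -(-6)*(6 + (-2 + 3)) = -(-6)*(6 + 1) = -(-6)*7 = -1*(-42) = 42)
-B*(-165) = -42*(-165) = -1*(-6930) = 6930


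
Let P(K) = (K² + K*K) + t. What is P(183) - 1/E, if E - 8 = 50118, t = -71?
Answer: 3353780281/50126 ≈ 66907.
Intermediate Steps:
E = 50126 (E = 8 + 50118 = 50126)
P(K) = -71 + 2*K² (P(K) = (K² + K*K) - 71 = (K² + K²) - 71 = 2*K² - 71 = -71 + 2*K²)
P(183) - 1/E = (-71 + 2*183²) - 1/50126 = (-71 + 2*33489) - 1*1/50126 = (-71 + 66978) - 1/50126 = 66907 - 1/50126 = 3353780281/50126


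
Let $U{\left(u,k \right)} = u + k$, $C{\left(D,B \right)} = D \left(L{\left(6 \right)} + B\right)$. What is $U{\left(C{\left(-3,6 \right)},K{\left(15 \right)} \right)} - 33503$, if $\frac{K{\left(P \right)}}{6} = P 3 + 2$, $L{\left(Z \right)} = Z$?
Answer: $-33257$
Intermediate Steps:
$K{\left(P \right)} = 12 + 18 P$ ($K{\left(P \right)} = 6 \left(P 3 + 2\right) = 6 \left(3 P + 2\right) = 6 \left(2 + 3 P\right) = 12 + 18 P$)
$C{\left(D,B \right)} = D \left(6 + B\right)$
$U{\left(u,k \right)} = k + u$
$U{\left(C{\left(-3,6 \right)},K{\left(15 \right)} \right)} - 33503 = \left(\left(12 + 18 \cdot 15\right) - 3 \left(6 + 6\right)\right) - 33503 = \left(\left(12 + 270\right) - 36\right) - 33503 = \left(282 - 36\right) - 33503 = 246 - 33503 = -33257$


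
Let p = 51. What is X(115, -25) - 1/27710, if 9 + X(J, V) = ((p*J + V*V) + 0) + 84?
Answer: 181916149/27710 ≈ 6565.0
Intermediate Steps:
X(J, V) = 75 + V² + 51*J (X(J, V) = -9 + (((51*J + V*V) + 0) + 84) = -9 + (((51*J + V²) + 0) + 84) = -9 + (((V² + 51*J) + 0) + 84) = -9 + ((V² + 51*J) + 84) = -9 + (84 + V² + 51*J) = 75 + V² + 51*J)
X(115, -25) - 1/27710 = (75 + (-25)² + 51*115) - 1/27710 = (75 + 625 + 5865) - 1*1/27710 = 6565 - 1/27710 = 181916149/27710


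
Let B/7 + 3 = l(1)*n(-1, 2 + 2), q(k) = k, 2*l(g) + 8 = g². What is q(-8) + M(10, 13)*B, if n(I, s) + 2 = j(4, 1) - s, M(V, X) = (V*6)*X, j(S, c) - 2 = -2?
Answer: 98272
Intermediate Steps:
j(S, c) = 0 (j(S, c) = 2 - 2 = 0)
M(V, X) = 6*V*X (M(V, X) = (6*V)*X = 6*V*X)
l(g) = -4 + g²/2
n(I, s) = -2 - s (n(I, s) = -2 + (0 - s) = -2 - s)
B = 126 (B = -21 + 7*((-4 + (½)*1²)*(-2 - (2 + 2))) = -21 + 7*((-4 + (½)*1)*(-2 - 1*4)) = -21 + 7*((-4 + ½)*(-2 - 4)) = -21 + 7*(-7/2*(-6)) = -21 + 7*21 = -21 + 147 = 126)
q(-8) + M(10, 13)*B = -8 + (6*10*13)*126 = -8 + 780*126 = -8 + 98280 = 98272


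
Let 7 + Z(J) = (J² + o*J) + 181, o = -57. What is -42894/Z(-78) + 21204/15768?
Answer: -1040243/390696 ≈ -2.6625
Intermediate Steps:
Z(J) = 174 + J² - 57*J (Z(J) = -7 + ((J² - 57*J) + 181) = -7 + (181 + J² - 57*J) = 174 + J² - 57*J)
-42894/Z(-78) + 21204/15768 = -42894/(174 + (-78)² - 57*(-78)) + 21204/15768 = -42894/(174 + 6084 + 4446) + 21204*(1/15768) = -42894/10704 + 589/438 = -42894*1/10704 + 589/438 = -7149/1784 + 589/438 = -1040243/390696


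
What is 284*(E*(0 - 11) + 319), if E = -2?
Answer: 96844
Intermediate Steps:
284*(E*(0 - 11) + 319) = 284*(-2*(0 - 11) + 319) = 284*(-2*(-11) + 319) = 284*(22 + 319) = 284*341 = 96844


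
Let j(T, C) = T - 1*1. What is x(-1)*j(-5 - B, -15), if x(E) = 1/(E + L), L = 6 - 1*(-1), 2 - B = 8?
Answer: 0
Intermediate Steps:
B = -6 (B = 2 - 1*8 = 2 - 8 = -6)
L = 7 (L = 6 + 1 = 7)
x(E) = 1/(7 + E) (x(E) = 1/(E + 7) = 1/(7 + E))
j(T, C) = -1 + T (j(T, C) = T - 1 = -1 + T)
x(-1)*j(-5 - B, -15) = (-1 + (-5 - 1*(-6)))/(7 - 1) = (-1 + (-5 + 6))/6 = (-1 + 1)/6 = (1/6)*0 = 0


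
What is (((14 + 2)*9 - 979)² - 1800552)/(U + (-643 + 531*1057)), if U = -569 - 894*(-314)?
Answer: -1103327/840771 ≈ -1.3123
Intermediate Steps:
U = 280147 (U = -569 + 280716 = 280147)
(((14 + 2)*9 - 979)² - 1800552)/(U + (-643 + 531*1057)) = (((14 + 2)*9 - 979)² - 1800552)/(280147 + (-643 + 531*1057)) = ((16*9 - 979)² - 1800552)/(280147 + (-643 + 561267)) = ((144 - 979)² - 1800552)/(280147 + 560624) = ((-835)² - 1800552)/840771 = (697225 - 1800552)*(1/840771) = -1103327*1/840771 = -1103327/840771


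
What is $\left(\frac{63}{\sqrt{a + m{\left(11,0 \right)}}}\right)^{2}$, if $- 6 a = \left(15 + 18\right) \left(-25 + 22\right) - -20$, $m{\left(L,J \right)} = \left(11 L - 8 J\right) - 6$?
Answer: $\frac{23814}{769} \approx 30.967$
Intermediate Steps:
$m{\left(L,J \right)} = -6 - 8 J + 11 L$ ($m{\left(L,J \right)} = \left(- 8 J + 11 L\right) - 6 = -6 - 8 J + 11 L$)
$a = \frac{79}{6}$ ($a = - \frac{\left(15 + 18\right) \left(-25 + 22\right) - -20}{6} = - \frac{33 \left(-3\right) + 20}{6} = - \frac{-99 + 20}{6} = \left(- \frac{1}{6}\right) \left(-79\right) = \frac{79}{6} \approx 13.167$)
$\left(\frac{63}{\sqrt{a + m{\left(11,0 \right)}}}\right)^{2} = \left(\frac{63}{\sqrt{\frac{79}{6} - -115}}\right)^{2} = \left(\frac{63}{\sqrt{\frac{79}{6} + \left(-6 + 0 + 121\right)}}\right)^{2} = \left(\frac{63}{\sqrt{\frac{79}{6} + 115}}\right)^{2} = \left(\frac{63}{\sqrt{\frac{769}{6}}}\right)^{2} = \left(\frac{63}{\frac{1}{6} \sqrt{4614}}\right)^{2} = \left(63 \frac{\sqrt{4614}}{769}\right)^{2} = \left(\frac{63 \sqrt{4614}}{769}\right)^{2} = \frac{23814}{769}$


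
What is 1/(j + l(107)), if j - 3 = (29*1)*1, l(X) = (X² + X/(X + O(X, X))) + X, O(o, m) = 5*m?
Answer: 6/69529 ≈ 8.6295e-5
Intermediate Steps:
l(X) = ⅙ + X + X² (l(X) = (X² + X/(X + 5*X)) + X = (X² + X/((6*X))) + X = (X² + (1/(6*X))*X) + X = (X² + ⅙) + X = (⅙ + X²) + X = ⅙ + X + X²)
j = 32 (j = 3 + (29*1)*1 = 3 + 29*1 = 3 + 29 = 32)
1/(j + l(107)) = 1/(32 + (⅙ + 107 + 107²)) = 1/(32 + (⅙ + 107 + 11449)) = 1/(32 + 69337/6) = 1/(69529/6) = 6/69529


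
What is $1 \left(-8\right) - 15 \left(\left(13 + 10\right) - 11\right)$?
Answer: $-188$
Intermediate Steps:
$1 \left(-8\right) - 15 \left(\left(13 + 10\right) - 11\right) = -8 - 15 \left(23 - 11\right) = -8 - 180 = -188$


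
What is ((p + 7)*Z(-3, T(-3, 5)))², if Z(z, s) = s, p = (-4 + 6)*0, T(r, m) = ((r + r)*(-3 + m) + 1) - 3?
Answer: 9604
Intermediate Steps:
T(r, m) = -2 + 2*r*(-3 + m) (T(r, m) = ((2*r)*(-3 + m) + 1) - 3 = (2*r*(-3 + m) + 1) - 3 = (1 + 2*r*(-3 + m)) - 3 = -2 + 2*r*(-3 + m))
p = 0 (p = 2*0 = 0)
((p + 7)*Z(-3, T(-3, 5)))² = ((0 + 7)*(-2 - 6*(-3) + 2*5*(-3)))² = (7*(-2 + 18 - 30))² = (7*(-14))² = (-98)² = 9604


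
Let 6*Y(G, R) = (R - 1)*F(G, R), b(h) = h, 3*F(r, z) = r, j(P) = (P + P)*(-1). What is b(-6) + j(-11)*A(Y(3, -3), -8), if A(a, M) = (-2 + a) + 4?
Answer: 70/3 ≈ 23.333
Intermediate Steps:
j(P) = -2*P (j(P) = (2*P)*(-1) = -2*P)
F(r, z) = r/3
Y(G, R) = G*(-1 + R)/18 (Y(G, R) = ((R - 1)*(G/3))/6 = ((-1 + R)*(G/3))/6 = (G*(-1 + R)/3)/6 = G*(-1 + R)/18)
A(a, M) = 2 + a
b(-6) + j(-11)*A(Y(3, -3), -8) = -6 + (-2*(-11))*(2 + (1/18)*3*(-1 - 3)) = -6 + 22*(2 + (1/18)*3*(-4)) = -6 + 22*(2 - ⅔) = -6 + 22*(4/3) = -6 + 88/3 = 70/3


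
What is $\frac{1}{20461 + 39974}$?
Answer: $\frac{1}{60435} \approx 1.6547 \cdot 10^{-5}$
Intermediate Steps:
$\frac{1}{20461 + 39974} = \frac{1}{60435}$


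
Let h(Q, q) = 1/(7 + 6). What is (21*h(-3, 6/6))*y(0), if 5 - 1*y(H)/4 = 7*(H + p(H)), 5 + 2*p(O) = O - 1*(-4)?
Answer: 714/13 ≈ 54.923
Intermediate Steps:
p(O) = -½ + O/2 (p(O) = -5/2 + (O - 1*(-4))/2 = -5/2 + (O + 4)/2 = -5/2 + (4 + O)/2 = -5/2 + (2 + O/2) = -½ + O/2)
h(Q, q) = 1/13
y(H) = 34 - 42*H (y(H) = 20 - 28*(H + (-½ + H/2)) = 20 - 28*(-½ + 3*H/2) = 20 - 4*(-7/2 + 21*H/2) = 20 + (14 - 42*H) = 34 - 42*H)
(21*h(-3, 6/6))*y(0) = (21*(1/13))*(34 - 42*0) = 21*(34 + 0)/13 = (21/13)*34 = 714/13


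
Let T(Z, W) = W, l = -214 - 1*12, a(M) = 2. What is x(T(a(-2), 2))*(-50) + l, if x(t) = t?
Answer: -326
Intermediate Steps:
l = -226 (l = -214 - 12 = -226)
x(T(a(-2), 2))*(-50) + l = 2*(-50) - 226 = -100 - 226 = -326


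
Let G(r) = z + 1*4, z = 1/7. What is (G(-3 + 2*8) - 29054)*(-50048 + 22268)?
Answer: 5649035220/7 ≈ 8.0701e+8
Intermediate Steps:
z = ⅐ ≈ 0.14286
G(r) = 29/7 (G(r) = ⅐ + 1*4 = ⅐ + 4 = 29/7)
(G(-3 + 2*8) - 29054)*(-50048 + 22268) = (29/7 - 29054)*(-50048 + 22268) = -203349/7*(-27780) = 5649035220/7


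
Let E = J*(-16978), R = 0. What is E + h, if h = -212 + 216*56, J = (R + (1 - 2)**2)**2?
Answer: -5094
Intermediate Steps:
J = 1 (J = (0 + (1 - 2)**2)**2 = (0 + (-1)**2)**2 = (0 + 1)**2 = 1**2 = 1)
E = -16978 (E = 1*(-16978) = -16978)
h = 11884 (h = -212 + 12096 = 11884)
E + h = -16978 + 11884 = -5094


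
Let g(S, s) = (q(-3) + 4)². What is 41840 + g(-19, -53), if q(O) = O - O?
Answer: 41856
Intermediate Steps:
q(O) = 0
g(S, s) = 16 (g(S, s) = (0 + 4)² = 4² = 16)
41840 + g(-19, -53) = 41840 + 16 = 41856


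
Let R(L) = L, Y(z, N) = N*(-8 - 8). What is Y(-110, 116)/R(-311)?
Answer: 1856/311 ≈ 5.9678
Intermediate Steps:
Y(z, N) = -16*N (Y(z, N) = N*(-16) = -16*N)
Y(-110, 116)/R(-311) = -16*116/(-311) = -1856*(-1/311) = 1856/311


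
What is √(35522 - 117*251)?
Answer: √6155 ≈ 78.454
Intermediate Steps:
√(35522 - 117*251) = √(35522 - 29367) = √6155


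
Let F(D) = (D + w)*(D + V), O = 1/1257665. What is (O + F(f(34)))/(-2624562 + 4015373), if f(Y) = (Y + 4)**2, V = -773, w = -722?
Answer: 609290901231/1749174316315 ≈ 0.34833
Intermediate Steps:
O = 1/1257665 ≈ 7.9512e-7
f(Y) = (4 + Y)**2
F(D) = (-773 + D)*(-722 + D) (F(D) = (D - 722)*(D - 773) = (-722 + D)*(-773 + D) = (-773 + D)*(-722 + D))
(O + F(f(34)))/(-2624562 + 4015373) = (1/1257665 + (558106 + ((4 + 34)**2)**2 - 1495*(4 + 34)**2))/(-2624562 + 4015373) = (1/1257665 + (558106 + (38**2)**2 - 1495*38**2))/1390811 = (1/1257665 + (558106 + 1444**2 - 1495*1444))*(1/1390811) = (1/1257665 + (558106 + 2085136 - 2158780))*(1/1390811) = (1/1257665 + 484462)*(1/1390811) = (609290901231/1257665)*(1/1390811) = 609290901231/1749174316315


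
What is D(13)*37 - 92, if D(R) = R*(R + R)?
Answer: 12414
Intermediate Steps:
D(R) = 2*R² (D(R) = R*(2*R) = 2*R²)
D(13)*37 - 92 = (2*13²)*37 - 92 = (2*169)*37 - 92 = 338*37 - 92 = 12506 - 92 = 12414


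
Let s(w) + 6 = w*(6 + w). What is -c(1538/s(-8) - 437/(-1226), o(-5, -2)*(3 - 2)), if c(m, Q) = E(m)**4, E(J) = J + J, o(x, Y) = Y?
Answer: -797422764663409143614481/88251463350625 ≈ -9.0358e+9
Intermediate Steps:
s(w) = -6 + w*(6 + w)
E(J) = 2*J
c(m, Q) = 16*m**4 (c(m, Q) = (2*m)**4 = 16*m**4)
-c(1538/s(-8) - 437/(-1226), o(-5, -2)*(3 - 2)) = -16*(1538/(-6 + (-8)**2 + 6*(-8)) - 437/(-1226))**4 = -16*(1538/(-6 + 64 - 48) - 437*(-1/1226))**4 = -16*(1538/10 + 437/1226)**4 = -16*(1538*(1/10) + 437/1226)**4 = -16*(769/5 + 437/1226)**4 = -16*(944979/6130)**4 = -16*797422764663409143614481/1412023413610000 = -1*797422764663409143614481/88251463350625 = -797422764663409143614481/88251463350625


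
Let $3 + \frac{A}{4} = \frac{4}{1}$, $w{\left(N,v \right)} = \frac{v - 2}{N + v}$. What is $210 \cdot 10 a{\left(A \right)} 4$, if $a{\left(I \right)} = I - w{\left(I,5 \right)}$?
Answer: $30800$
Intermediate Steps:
$w{\left(N,v \right)} = \frac{-2 + v}{N + v}$
$A = 4$ ($A = -12 + 4 \cdot \frac{4}{1} = -12 + 4 \cdot 4 \cdot 1 = -12 + 4 \cdot 4 = -12 + 16 = 4$)
$a{\left(I \right)} = I - \frac{3}{5 + I}$ ($a{\left(I \right)} = I - \frac{-2 + 5}{I + 5} = I - \frac{1}{5 + I} 3 = I - \frac{3}{5 + I}$)
$210 \cdot 10 a{\left(A \right)} 4 = 210 \cdot 10 \frac{-3 + 4 \left(5 + 4\right)}{5 + 4} \cdot 4 = 210 \cdot 10 \frac{-3 + 4 \cdot 9}{9} \cdot 4 = 210 \cdot 10 \frac{-3 + 36}{9} \cdot 4 = 210 \cdot 10 \cdot \frac{1}{9} \cdot 33 \cdot 4 = 210 \cdot 10 \cdot \frac{11}{3} \cdot 4 = 210 \cdot \frac{110}{3} \cdot 4 = 210 \cdot \frac{440}{3} = 30800$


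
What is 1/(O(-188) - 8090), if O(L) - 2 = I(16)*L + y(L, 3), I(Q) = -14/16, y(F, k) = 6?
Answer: -2/15835 ≈ -0.00012630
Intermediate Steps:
I(Q) = -7/8 (I(Q) = -14*1/16 = -7/8)
O(L) = 8 - 7*L/8 (O(L) = 2 + (-7*L/8 + 6) = 2 + (6 - 7*L/8) = 8 - 7*L/8)
1/(O(-188) - 8090) = 1/((8 - 7/8*(-188)) - 8090) = 1/((8 + 329/2) - 8090) = 1/(345/2 - 8090) = 1/(-15835/2) = -2/15835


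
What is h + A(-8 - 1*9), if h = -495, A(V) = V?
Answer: -512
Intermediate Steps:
h + A(-8 - 1*9) = -495 + (-8 - 1*9) = -495 + (-8 - 9) = -495 - 17 = -512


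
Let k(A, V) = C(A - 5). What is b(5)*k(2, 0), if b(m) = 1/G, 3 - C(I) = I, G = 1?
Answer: 6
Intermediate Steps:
C(I) = 3 - I
k(A, V) = 8 - A (k(A, V) = 3 - (A - 5) = 3 - (-5 + A) = 3 + (5 - A) = 8 - A)
b(m) = 1 (b(m) = 1/1 = 1)
b(5)*k(2, 0) = 1*(8 - 1*2) = 1*(8 - 2) = 1*6 = 6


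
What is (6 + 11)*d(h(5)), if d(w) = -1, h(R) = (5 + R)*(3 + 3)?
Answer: -17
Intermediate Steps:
h(R) = 30 + 6*R (h(R) = (5 + R)*6 = 30 + 6*R)
(6 + 11)*d(h(5)) = (6 + 11)*(-1) = 17*(-1) = -17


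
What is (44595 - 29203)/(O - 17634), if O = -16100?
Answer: -7696/16867 ≈ -0.45628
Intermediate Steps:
(44595 - 29203)/(O - 17634) = (44595 - 29203)/(-16100 - 17634) = 15392/(-33734) = 15392*(-1/33734) = -7696/16867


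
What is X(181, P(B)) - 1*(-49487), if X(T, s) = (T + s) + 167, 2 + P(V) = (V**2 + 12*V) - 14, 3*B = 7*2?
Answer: 449071/9 ≈ 49897.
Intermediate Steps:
B = 14/3 (B = (7*2)/3 = (1/3)*14 = 14/3 ≈ 4.6667)
P(V) = -16 + V**2 + 12*V (P(V) = -2 + ((V**2 + 12*V) - 14) = -2 + (-14 + V**2 + 12*V) = -16 + V**2 + 12*V)
X(T, s) = 167 + T + s
X(181, P(B)) - 1*(-49487) = (167 + 181 + (-16 + (14/3)**2 + 12*(14/3))) - 1*(-49487) = (167 + 181 + (-16 + 196/9 + 56)) + 49487 = (167 + 181 + 556/9) + 49487 = 3688/9 + 49487 = 449071/9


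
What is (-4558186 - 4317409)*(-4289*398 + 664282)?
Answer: 9254937930300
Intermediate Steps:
(-4558186 - 4317409)*(-4289*398 + 664282) = -8875595*(-1707022 + 664282) = -8875595*(-1042740) = 9254937930300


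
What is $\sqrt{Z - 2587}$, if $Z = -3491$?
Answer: $i \sqrt{6078} \approx 77.962 i$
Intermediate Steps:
$\sqrt{Z - 2587} = \sqrt{-3491 - 2587} = \sqrt{-6078} = i \sqrt{6078}$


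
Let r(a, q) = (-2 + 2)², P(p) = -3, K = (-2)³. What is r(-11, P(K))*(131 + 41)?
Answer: 0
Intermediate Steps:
K = -8
r(a, q) = 0 (r(a, q) = 0² = 0)
r(-11, P(K))*(131 + 41) = 0*(131 + 41) = 0*172 = 0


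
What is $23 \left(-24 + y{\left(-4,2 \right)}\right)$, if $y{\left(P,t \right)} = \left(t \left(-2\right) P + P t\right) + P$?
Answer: $-460$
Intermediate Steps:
$y{\left(P,t \right)} = P - P t$ ($y{\left(P,t \right)} = \left(- 2 t P + P t\right) + P = \left(- 2 P t + P t\right) + P = - P t + P = P - P t$)
$23 \left(-24 + y{\left(-4,2 \right)}\right) = 23 \left(-24 - 4 \left(1 - 2\right)\right) = 23 \left(-24 - -4\right) = 23 \left(-24 + 4\right) = 23 \left(-20\right) = -460$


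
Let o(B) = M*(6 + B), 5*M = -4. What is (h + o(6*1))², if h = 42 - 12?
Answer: 10404/25 ≈ 416.16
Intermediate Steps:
M = -⅘ (M = (⅕)*(-4) = -⅘ ≈ -0.80000)
o(B) = -24/5 - 4*B/5 (o(B) = -4*(6 + B)/5 = -24/5 - 4*B/5)
h = 30
(h + o(6*1))² = (30 + (-24/5 - 24/5))² = (30 - 48/5)² = (102/5)² = 10404/25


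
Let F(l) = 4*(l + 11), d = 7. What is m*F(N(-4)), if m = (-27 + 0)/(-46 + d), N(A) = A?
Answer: 252/13 ≈ 19.385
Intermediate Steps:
F(l) = 44 + 4*l (F(l) = 4*(11 + l) = 44 + 4*l)
m = 9/13 (m = (-27 + 0)/(-46 + 7) = -27/(-39) = -27*(-1/39) = 9/13 ≈ 0.69231)
m*F(N(-4)) = 9*(44 + 4*(-4))/13 = 9*(44 - 16)/13 = (9/13)*28 = 252/13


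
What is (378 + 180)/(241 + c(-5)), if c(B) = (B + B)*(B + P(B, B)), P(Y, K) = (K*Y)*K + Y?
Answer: 558/1591 ≈ 0.35072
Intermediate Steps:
P(Y, K) = Y + Y*K² (P(Y, K) = Y*K² + Y = Y + Y*K²)
c(B) = 2*B*(B + B*(1 + B²)) (c(B) = (B + B)*(B + B*(1 + B²)) = (2*B)*(B + B*(1 + B²)) = 2*B*(B + B*(1 + B²)))
(378 + 180)/(241 + c(-5)) = (378 + 180)/(241 + 2*(-5)²*(2 + (-5)²)) = 558/(241 + 2*25*(2 + 25)) = 558/(241 + 2*25*27) = 558/(241 + 1350) = 558/1591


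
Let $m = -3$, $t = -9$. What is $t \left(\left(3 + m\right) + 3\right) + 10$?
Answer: $-17$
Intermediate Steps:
$t \left(\left(3 + m\right) + 3\right) + 10 = - 9 \left(\left(3 - 3\right) + 3\right) + 10 = - 9 \left(0 + 3\right) + 10 = \left(-9\right) 3 + 10 = -27 + 10 = -17$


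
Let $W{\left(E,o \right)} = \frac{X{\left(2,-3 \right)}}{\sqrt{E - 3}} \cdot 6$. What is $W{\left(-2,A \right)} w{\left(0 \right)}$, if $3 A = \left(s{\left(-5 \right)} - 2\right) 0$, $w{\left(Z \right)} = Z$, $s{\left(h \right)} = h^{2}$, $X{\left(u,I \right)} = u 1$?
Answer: $0$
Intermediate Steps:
$X{\left(u,I \right)} = u$
$A = 0$ ($A = \frac{\left(\left(-5\right)^{2} - 2\right) 0}{3} = \frac{\left(25 - 2\right) 0}{3} = \frac{23 \cdot 0}{3} = \frac{1}{3} \cdot 0 = 0$)
$W{\left(E,o \right)} = \frac{12}{\sqrt{-3 + E}}$ ($W{\left(E,o \right)} = \frac{2}{\sqrt{E - 3}} \cdot 6 = \frac{2}{\sqrt{-3 + E}} 6 = \frac{12}{\sqrt{-3 + E}}$)
$W{\left(-2,A \right)} w{\left(0 \right)} = \frac{12}{\sqrt{-3 - 2}} \cdot 0 = \frac{12}{i \sqrt{5}} \cdot 0 = 12 \left(- \frac{i \sqrt{5}}{5}\right) 0 = - \frac{12 i \sqrt{5}}{5} \cdot 0 = 0$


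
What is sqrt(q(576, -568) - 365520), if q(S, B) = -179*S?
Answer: 4*I*sqrt(29289) ≈ 684.56*I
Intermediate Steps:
sqrt(q(576, -568) - 365520) = sqrt(-179*576 - 365520) = sqrt(-103104 - 365520) = sqrt(-468624) = 4*I*sqrt(29289)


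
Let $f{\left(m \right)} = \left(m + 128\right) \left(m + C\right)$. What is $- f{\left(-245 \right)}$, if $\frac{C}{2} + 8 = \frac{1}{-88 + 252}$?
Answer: $- \frac{2503917}{82} \approx -30536.0$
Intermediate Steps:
$C = - \frac{1311}{82}$ ($C = -16 + \frac{2}{-88 + 252} = -16 + \frac{2}{164} = -16 + 2 \cdot \frac{1}{164} = -16 + \frac{1}{82} = - \frac{1311}{82} \approx -15.988$)
$f{\left(m \right)} = \left(128 + m\right) \left(- \frac{1311}{82} + m\right)$ ($f{\left(m \right)} = \left(m + 128\right) \left(m - \frac{1311}{82}\right) = \left(128 + m\right) \left(- \frac{1311}{82} + m\right)$)
$- f{\left(-245 \right)} = - (- \frac{83904}{41} + \left(-245\right)^{2} + \frac{9185}{82} \left(-245\right)) = - (- \frac{83904}{41} + 60025 - \frac{2250325}{82}) = \left(-1\right) \frac{2503917}{82} = - \frac{2503917}{82}$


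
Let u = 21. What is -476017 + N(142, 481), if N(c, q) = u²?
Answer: -475576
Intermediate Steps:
N(c, q) = 441 (N(c, q) = 21² = 441)
-476017 + N(142, 481) = -476017 + 441 = -475576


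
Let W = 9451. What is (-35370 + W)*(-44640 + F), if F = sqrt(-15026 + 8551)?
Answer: 1157024160 - 129595*I*sqrt(259) ≈ 1.157e+9 - 2.0856e+6*I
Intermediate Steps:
F = 5*I*sqrt(259) (F = sqrt(-6475) = 5*I*sqrt(259) ≈ 80.467*I)
(-35370 + W)*(-44640 + F) = (-35370 + 9451)*(-44640 + 5*I*sqrt(259)) = -25919*(-44640 + 5*I*sqrt(259)) = 1157024160 - 129595*I*sqrt(259)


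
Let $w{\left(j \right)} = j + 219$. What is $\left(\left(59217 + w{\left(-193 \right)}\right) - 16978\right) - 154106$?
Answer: $-111841$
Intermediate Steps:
$w{\left(j \right)} = 219 + j$
$\left(\left(59217 + w{\left(-193 \right)}\right) - 16978\right) - 154106 = \left(\left(59217 + \left(219 - 193\right)\right) - 16978\right) - 154106 = \left(\left(59217 + 26\right) - 16978\right) - 154106 = \left(59243 - 16978\right) - 154106 = 42265 - 154106 = -111841$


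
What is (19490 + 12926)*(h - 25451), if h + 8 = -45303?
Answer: -2293820992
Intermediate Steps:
h = -45311 (h = -8 - 45303 = -45311)
(19490 + 12926)*(h - 25451) = (19490 + 12926)*(-45311 - 25451) = 32416*(-70762) = -2293820992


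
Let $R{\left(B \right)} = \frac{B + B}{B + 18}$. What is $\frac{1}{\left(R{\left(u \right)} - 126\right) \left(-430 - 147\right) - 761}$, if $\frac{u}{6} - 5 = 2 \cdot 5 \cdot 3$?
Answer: $\frac{19}{1346684} \approx 1.4109 \cdot 10^{-5}$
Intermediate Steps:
$u = 210$ ($u = 30 + 6 \cdot 2 \cdot 5 \cdot 3 = 30 + 6 \cdot 10 \cdot 3 = 30 + 6 \cdot 30 = 30 + 180 = 210$)
$R{\left(B \right)} = \frac{2 B}{18 + B}$
$\frac{1}{\left(R{\left(u \right)} - 126\right) \left(-430 - 147\right) - 761} = \frac{1}{\left(2 \cdot 210 \frac{1}{18 + 210} - 126\right) \left(-430 - 147\right) - 761} = \frac{1}{\left(2 \cdot 210 \cdot \frac{1}{228} - 126\right) \left(-577\right) - 761} = \frac{1}{\left(\frac{35}{19} - 126\right) \left(-577\right) - 761} = \frac{1}{\left(- \frac{2359}{19}\right) \left(-577\right) - 761} = \frac{1}{\frac{1361143}{19} - 761} = \frac{1}{\frac{1346684}{19}} = \frac{19}{1346684}$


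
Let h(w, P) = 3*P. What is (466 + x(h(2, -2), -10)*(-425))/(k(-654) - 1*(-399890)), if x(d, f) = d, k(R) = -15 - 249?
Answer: 1508/199813 ≈ 0.0075471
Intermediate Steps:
k(R) = -264
(466 + x(h(2, -2), -10)*(-425))/(k(-654) - 1*(-399890)) = (466 + (3*(-2))*(-425))/(-264 - 1*(-399890)) = (466 - 6*(-425))/(-264 + 399890) = (466 + 2550)/399626 = 3016*(1/399626) = 1508/199813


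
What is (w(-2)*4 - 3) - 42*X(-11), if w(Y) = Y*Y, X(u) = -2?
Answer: 97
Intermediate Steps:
w(Y) = Y²
(w(-2)*4 - 3) - 42*X(-11) = ((-2)²*4 - 3) - 42*(-2) = (4*4 - 3) + 84 = (16 - 3) + 84 = 13 + 84 = 97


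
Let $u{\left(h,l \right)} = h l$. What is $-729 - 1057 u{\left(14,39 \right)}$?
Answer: $-577851$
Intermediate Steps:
$-729 - 1057 u{\left(14,39 \right)} = -729 - 1057 \cdot 14 \cdot 39 = -729 - 577122 = -577851$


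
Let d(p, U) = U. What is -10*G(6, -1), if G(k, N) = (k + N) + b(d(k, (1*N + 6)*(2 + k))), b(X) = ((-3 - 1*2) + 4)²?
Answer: -60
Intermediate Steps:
b(X) = 1 (b(X) = ((-3 - 2) + 4)² = (-5 + 4)² = (-1)² = 1)
G(k, N) = 1 + N + k (G(k, N) = (k + N) + 1 = (N + k) + 1 = 1 + N + k)
-10*G(6, -1) = -10*(1 - 1 + 6) = -10*6 = -60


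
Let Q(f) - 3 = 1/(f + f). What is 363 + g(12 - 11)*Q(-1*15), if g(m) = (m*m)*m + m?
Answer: 5534/15 ≈ 368.93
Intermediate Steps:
g(m) = m + m³ (g(m) = m²*m + m = m³ + m = m + m³)
Q(f) = 3 + 1/(2*f) (Q(f) = 3 + 1/(f + f) = 3 + 1/(2*f))
363 + g(12 - 11)*Q(-1*15) = 363 + ((12 - 11) + (12 - 11)³)*(3 + 1/(2*((-1*15)))) = 363 + (1 + 1³)*(3 + (½)/(-15)) = 363 + (1 + 1)*(3 + (½)*(-1/15)) = 363 + 2*(3 - 1/30) = 363 + 2*(89/30) = 363 + 89/15 = 5534/15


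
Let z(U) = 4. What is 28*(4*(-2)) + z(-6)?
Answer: -220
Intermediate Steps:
28*(4*(-2)) + z(-6) = 28*(4*(-2)) + 4 = 28*(-8) + 4 = -224 + 4 = -220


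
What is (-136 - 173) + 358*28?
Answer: 9715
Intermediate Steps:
(-136 - 173) + 358*28 = -309 + 10024 = 9715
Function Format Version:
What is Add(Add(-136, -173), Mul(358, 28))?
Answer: 9715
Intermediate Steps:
Add(Add(-136, -173), Mul(358, 28)) = Add(-309, 10024) = 9715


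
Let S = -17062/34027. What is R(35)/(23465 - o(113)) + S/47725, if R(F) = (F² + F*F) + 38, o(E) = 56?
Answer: 4039959770242/38014778102175 ≈ 0.10627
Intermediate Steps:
S = -17062/34027 (S = -17062*1/34027 = -17062/34027 ≈ -0.50143)
R(F) = 38 + 2*F² (R(F) = (F² + F²) + 38 = 2*F² + 38 = 38 + 2*F²)
R(35)/(23465 - o(113)) + S/47725 = (38 + 2*35²)/(23465 - 1*56) - 17062/34027/47725 = (38 + 2*1225)/(23465 - 56) - 17062/34027*1/47725 = (38 + 2450)/23409 - 17062/1623938575 = 2488*(1/23409) - 17062/1623938575 = 2488/23409 - 17062/1623938575 = 4039959770242/38014778102175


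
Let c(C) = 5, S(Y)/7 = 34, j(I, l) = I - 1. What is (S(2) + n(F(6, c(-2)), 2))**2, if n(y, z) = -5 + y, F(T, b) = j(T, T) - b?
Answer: 54289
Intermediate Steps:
j(I, l) = -1 + I
S(Y) = 238 (S(Y) = 7*34 = 238)
F(T, b) = -1 + T - b (F(T, b) = (-1 + T) - b = -1 + T - b)
(S(2) + n(F(6, c(-2)), 2))**2 = (238 + (-5 + (-1 + 6 - 1*5)))**2 = (238 + (-5 + (-1 + 6 - 5)))**2 = (238 + (-5 + 0))**2 = (238 - 5)**2 = 233**2 = 54289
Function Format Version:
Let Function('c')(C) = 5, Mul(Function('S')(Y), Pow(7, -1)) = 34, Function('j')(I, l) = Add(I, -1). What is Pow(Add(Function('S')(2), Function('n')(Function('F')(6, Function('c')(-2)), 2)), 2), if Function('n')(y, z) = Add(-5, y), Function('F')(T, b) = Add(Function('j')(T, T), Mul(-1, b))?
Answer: 54289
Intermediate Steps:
Function('j')(I, l) = Add(-1, I)
Function('S')(Y) = 238 (Function('S')(Y) = Mul(7, 34) = 238)
Function('F')(T, b) = Add(-1, T, Mul(-1, b)) (Function('F')(T, b) = Add(Add(-1, T), Mul(-1, b)) = Add(-1, T, Mul(-1, b)))
Pow(Add(Function('S')(2), Function('n')(Function('F')(6, Function('c')(-2)), 2)), 2) = Pow(Add(238, Add(-5, Add(-1, 6, Mul(-1, 5)))), 2) = Pow(Add(238, Add(-5, Add(-1, 6, -5))), 2) = Pow(Add(238, Add(-5, 0)), 2) = Pow(Add(238, -5), 2) = Pow(233, 2) = 54289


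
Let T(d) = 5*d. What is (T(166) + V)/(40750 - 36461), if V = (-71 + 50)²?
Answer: 1271/4289 ≈ 0.29634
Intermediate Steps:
V = 441 (V = (-21)² = 441)
(T(166) + V)/(40750 - 36461) = (5*166 + 441)/(40750 - 36461) = (830 + 441)/4289 = 1271*(1/4289) = 1271/4289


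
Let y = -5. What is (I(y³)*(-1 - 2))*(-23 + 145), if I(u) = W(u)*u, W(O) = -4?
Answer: -183000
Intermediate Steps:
I(u) = -4*u
(I(y³)*(-1 - 2))*(-23 + 145) = ((-4*(-5)³)*(-1 - 2))*(-23 + 145) = (-4*(-125)*(-3))*122 = (500*(-3))*122 = -1500*122 = -183000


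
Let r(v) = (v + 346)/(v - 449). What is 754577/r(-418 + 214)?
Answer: -492738781/142 ≈ -3.4700e+6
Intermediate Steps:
r(v) = (346 + v)/(-449 + v)
754577/r(-418 + 214) = 754577/(((346 + (-418 + 214))/(-449 + (-418 + 214)))) = 754577/(((346 - 204)/(-449 - 204))) = 754577/((142/(-653))) = 754577/((-1/653*142)) = 754577/(-142/653) = 754577*(-653/142) = -492738781/142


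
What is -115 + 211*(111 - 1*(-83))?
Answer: 40819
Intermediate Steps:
-115 + 211*(111 - 1*(-83)) = -115 + 211*(111 + 83) = -115 + 211*194 = -115 + 40934 = 40819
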